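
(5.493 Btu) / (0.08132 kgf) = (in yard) 7948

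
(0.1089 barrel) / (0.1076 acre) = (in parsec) 1.289e-21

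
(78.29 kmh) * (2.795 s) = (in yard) 66.47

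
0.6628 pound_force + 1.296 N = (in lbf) 0.9542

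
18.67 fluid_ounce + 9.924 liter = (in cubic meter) 0.01048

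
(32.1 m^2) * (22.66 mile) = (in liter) 1.171e+09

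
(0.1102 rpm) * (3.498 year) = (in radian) 1.273e+06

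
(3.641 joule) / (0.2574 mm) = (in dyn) 1.415e+09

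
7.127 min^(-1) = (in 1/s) 0.1188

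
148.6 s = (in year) 4.712e-06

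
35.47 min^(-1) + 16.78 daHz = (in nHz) 1.684e+11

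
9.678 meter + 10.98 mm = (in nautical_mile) 0.005232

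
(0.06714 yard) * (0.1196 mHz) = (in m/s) 7.343e-06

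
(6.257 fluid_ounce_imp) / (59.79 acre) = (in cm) 7.347e-08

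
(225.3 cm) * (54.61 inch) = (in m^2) 3.125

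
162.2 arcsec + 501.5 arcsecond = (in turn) 0.0005121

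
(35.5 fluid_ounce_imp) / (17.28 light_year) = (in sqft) 6.641e-20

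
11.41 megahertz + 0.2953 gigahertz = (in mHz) 3.067e+11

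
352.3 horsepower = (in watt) 2.627e+05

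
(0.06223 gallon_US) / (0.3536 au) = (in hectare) 4.453e-19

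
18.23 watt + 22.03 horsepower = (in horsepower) 22.05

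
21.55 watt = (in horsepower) 0.0289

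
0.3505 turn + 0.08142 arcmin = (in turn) 0.3505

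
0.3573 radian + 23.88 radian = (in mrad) 2.424e+04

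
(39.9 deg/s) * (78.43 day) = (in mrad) 4.719e+09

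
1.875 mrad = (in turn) 0.0002984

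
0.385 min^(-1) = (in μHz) 6417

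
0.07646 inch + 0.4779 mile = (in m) 769.1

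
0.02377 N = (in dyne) 2377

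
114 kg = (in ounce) 4021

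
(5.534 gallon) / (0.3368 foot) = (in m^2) 0.2041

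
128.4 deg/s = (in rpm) 21.4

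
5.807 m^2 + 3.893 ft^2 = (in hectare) 0.0006169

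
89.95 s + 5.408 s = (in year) 3.024e-06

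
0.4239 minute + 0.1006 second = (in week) 4.222e-05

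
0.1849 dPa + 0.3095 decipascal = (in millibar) 0.0004944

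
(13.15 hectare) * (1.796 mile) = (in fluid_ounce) 1.285e+13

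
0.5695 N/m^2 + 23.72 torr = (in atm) 0.03122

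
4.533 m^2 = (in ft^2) 48.79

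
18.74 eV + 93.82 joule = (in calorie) 22.42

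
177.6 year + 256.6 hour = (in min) 9.336e+07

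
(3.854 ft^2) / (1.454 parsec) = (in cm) 7.98e-16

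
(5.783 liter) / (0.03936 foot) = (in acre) 0.0001191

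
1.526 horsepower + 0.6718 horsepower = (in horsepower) 2.198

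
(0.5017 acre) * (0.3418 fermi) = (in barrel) 4.365e-12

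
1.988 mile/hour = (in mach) 0.00261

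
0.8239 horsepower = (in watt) 614.4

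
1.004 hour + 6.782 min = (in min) 67.02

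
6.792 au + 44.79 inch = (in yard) 1.111e+12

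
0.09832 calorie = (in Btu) 0.0003899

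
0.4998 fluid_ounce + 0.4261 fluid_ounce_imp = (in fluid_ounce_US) 0.9092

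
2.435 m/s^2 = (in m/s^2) 2.435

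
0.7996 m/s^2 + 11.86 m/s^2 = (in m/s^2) 12.66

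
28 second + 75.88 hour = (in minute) 4553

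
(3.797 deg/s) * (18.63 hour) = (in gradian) 2.83e+05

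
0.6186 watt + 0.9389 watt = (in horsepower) 0.002089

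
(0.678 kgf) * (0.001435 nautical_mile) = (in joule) 17.67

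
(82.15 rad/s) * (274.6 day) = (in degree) 1.117e+11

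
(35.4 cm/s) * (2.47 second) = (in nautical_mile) 0.0004721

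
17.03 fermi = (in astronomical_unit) 1.138e-25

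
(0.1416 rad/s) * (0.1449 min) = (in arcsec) 2.539e+05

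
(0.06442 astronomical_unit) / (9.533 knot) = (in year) 62.31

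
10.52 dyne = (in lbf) 2.365e-05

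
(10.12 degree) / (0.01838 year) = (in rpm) 2.91e-06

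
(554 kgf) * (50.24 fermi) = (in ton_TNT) 6.524e-20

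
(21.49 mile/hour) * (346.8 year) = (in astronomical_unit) 0.7023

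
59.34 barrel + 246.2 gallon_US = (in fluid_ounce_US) 3.505e+05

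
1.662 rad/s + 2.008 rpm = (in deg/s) 107.3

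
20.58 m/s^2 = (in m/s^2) 20.58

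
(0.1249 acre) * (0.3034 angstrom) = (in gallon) 4.051e-06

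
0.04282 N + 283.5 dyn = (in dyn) 4565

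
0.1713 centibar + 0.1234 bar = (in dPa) 1.251e+05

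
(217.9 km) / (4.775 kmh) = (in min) 2738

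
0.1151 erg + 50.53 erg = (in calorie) 1.21e-06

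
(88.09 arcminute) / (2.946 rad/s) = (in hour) 2.416e-06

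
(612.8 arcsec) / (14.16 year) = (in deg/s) 3.812e-10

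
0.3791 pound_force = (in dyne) 1.686e+05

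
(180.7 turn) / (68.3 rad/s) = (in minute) 0.2771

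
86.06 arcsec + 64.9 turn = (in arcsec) 8.411e+07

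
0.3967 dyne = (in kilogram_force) 4.045e-07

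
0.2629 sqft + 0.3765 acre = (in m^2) 1524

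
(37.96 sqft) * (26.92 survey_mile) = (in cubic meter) 1.528e+05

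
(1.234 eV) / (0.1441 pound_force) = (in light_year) 3.26e-35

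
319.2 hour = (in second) 1.149e+06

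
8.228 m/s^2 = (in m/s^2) 8.228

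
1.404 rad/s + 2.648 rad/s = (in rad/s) 4.052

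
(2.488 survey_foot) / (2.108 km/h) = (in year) 4.107e-08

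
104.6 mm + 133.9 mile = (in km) 215.5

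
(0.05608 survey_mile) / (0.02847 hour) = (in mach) 0.002586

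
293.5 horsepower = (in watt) 2.189e+05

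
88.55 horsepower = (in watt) 6.603e+04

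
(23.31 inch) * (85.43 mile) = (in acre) 20.11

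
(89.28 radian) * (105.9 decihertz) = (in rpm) 9029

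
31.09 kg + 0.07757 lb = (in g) 3.113e+04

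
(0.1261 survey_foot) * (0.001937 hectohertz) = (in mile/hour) 0.01665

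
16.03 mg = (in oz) 0.0005654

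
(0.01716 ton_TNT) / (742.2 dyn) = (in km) 9.674e+06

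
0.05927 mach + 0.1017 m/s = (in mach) 0.05957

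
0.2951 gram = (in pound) 0.0006506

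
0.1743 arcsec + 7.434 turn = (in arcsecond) 9.634e+06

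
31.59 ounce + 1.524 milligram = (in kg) 0.8956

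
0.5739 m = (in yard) 0.6276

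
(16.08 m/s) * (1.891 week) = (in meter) 1.839e+07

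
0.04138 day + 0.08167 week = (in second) 5.297e+04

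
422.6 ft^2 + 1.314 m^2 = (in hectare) 0.004057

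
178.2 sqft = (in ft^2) 178.2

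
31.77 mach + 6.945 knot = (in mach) 31.78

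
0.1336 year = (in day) 48.76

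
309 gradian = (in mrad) 4854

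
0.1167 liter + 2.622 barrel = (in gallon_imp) 91.72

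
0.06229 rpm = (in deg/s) 0.3737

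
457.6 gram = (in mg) 4.576e+05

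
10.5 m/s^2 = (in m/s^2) 10.5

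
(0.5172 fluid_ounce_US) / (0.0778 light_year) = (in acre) 5.135e-24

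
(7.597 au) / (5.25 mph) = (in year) 1.536e+04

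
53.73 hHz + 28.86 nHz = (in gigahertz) 5.373e-06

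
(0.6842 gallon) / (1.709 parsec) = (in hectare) 4.911e-24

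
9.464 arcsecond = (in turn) 7.302e-06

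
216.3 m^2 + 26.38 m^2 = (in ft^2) 2612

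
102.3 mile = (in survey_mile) 102.3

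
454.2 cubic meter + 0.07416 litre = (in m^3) 454.2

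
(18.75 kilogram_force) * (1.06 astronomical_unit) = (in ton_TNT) 6969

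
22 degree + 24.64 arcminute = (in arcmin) 1345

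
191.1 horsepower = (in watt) 1.425e+05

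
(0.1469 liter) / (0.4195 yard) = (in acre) 9.463e-08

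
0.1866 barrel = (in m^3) 0.02967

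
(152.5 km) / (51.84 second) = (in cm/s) 2.942e+05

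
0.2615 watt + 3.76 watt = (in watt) 4.021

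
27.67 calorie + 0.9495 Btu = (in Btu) 1.059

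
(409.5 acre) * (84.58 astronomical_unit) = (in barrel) 1.319e+20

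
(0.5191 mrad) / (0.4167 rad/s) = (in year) 3.95e-11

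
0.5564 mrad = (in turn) 8.855e-05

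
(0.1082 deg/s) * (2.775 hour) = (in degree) 1081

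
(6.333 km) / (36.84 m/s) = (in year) 5.451e-06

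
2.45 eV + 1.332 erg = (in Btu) 1.262e-10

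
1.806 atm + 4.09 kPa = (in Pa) 1.871e+05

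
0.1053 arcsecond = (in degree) 2.925e-05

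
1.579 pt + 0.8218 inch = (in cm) 2.143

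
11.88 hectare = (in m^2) 1.188e+05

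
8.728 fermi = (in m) 8.728e-15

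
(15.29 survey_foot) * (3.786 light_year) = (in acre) 4.125e+13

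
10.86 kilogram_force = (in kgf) 10.86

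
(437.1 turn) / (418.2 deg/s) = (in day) 0.004355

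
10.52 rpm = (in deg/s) 63.12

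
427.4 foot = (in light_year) 1.377e-14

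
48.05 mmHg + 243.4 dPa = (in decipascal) 6.43e+04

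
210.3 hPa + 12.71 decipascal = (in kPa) 21.03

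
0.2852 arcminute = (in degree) 0.004753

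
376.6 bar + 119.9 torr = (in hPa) 3.768e+05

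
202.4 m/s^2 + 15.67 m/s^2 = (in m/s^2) 218.1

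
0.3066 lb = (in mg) 1.391e+05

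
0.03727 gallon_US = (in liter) 0.1411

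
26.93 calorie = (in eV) 7.033e+20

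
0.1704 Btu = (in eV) 1.122e+21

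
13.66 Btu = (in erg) 1.441e+11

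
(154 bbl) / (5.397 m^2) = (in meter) 4.537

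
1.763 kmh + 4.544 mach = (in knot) 3009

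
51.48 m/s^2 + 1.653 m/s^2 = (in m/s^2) 53.13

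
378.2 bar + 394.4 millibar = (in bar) 378.6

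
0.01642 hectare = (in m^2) 164.2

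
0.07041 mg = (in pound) 1.552e-07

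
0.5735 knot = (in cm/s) 29.5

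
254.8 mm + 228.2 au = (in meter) 3.414e+13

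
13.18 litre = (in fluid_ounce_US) 445.7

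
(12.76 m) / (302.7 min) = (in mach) 2.063e-06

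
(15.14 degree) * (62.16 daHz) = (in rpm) 1569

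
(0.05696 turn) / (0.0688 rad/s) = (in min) 0.0867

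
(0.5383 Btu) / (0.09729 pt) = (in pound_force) 3.72e+06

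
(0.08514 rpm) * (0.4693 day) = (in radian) 361.5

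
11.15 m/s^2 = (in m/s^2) 11.15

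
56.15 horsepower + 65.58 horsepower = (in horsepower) 121.7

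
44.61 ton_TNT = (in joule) 1.866e+11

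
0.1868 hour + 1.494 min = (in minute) 12.7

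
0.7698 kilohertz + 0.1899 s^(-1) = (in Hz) 770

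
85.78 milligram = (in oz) 0.003026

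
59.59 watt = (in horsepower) 0.07991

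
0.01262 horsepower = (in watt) 9.411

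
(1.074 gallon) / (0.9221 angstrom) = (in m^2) 4.409e+07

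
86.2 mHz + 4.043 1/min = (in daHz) 0.01536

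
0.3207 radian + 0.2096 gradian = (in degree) 18.56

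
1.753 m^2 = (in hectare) 0.0001753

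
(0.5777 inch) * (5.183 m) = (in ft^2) 0.8186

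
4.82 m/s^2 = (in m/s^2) 4.82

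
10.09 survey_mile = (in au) 1.085e-07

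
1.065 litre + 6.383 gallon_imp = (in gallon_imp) 6.617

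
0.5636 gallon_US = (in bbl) 0.01342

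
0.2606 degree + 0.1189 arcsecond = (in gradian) 0.2896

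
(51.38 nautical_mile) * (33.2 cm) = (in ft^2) 3.401e+05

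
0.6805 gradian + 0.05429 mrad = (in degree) 0.6156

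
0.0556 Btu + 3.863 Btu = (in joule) 4134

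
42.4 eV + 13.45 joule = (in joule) 13.45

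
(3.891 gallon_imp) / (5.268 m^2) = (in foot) 0.01102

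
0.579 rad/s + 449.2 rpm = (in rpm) 454.7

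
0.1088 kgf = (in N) 1.067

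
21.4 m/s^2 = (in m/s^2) 21.4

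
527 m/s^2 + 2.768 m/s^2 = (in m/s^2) 529.8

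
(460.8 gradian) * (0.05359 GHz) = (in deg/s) 2.222e+10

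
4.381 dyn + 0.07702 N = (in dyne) 7706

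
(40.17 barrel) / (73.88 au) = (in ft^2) 6.22e-12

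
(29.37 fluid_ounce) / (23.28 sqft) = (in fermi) 4.016e+11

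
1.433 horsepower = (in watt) 1069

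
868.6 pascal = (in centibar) 0.8686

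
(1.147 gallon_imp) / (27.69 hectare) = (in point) 5.338e-05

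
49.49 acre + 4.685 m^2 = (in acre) 49.49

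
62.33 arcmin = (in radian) 0.01813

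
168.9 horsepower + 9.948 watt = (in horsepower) 168.9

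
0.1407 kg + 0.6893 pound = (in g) 453.4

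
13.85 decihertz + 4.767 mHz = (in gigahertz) 1.39e-09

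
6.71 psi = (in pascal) 4.626e+04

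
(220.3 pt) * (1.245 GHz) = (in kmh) 3.483e+08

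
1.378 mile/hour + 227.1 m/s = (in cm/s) 2.277e+04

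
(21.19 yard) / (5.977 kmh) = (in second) 11.67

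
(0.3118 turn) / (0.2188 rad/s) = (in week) 1.48e-05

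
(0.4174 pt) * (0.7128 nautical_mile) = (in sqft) 2.092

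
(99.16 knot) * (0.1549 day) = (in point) 1.935e+09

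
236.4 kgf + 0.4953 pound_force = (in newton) 2320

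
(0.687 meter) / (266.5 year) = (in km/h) 2.943e-10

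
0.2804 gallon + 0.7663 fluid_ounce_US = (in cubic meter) 0.001084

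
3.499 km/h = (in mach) 0.002854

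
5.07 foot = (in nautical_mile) 0.0008344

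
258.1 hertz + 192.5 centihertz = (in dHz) 2600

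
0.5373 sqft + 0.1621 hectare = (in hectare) 0.1621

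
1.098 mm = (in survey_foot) 0.003602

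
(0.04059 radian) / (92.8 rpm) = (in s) 0.004177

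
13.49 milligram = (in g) 0.01349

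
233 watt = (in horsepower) 0.3125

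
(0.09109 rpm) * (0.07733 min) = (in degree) 2.536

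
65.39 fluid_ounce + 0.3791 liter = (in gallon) 0.611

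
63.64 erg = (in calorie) 1.521e-06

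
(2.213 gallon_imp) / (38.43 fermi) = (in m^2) 2.618e+11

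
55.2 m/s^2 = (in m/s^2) 55.2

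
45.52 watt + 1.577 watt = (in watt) 47.1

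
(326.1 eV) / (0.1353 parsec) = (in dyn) 1.251e-27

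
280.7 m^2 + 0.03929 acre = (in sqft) 4733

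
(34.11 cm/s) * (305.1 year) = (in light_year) 3.469e-07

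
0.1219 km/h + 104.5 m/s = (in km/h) 376.3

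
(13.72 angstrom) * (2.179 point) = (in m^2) 1.055e-12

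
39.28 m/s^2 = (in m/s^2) 39.28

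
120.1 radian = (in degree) 6881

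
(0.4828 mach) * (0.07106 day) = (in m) 1.009e+06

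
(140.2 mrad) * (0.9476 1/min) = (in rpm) 0.02114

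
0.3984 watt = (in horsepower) 0.0005343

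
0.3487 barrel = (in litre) 55.44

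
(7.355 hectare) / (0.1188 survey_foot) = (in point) 5.758e+09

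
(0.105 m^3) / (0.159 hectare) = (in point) 0.1872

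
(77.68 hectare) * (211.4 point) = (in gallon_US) 1.53e+07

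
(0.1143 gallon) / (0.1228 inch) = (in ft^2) 1.493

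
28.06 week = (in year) 0.5381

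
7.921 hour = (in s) 2.852e+04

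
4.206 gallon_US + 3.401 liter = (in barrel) 0.1215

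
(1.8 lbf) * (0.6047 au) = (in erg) 7.243e+18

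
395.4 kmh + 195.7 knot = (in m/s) 210.5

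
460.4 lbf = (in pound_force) 460.4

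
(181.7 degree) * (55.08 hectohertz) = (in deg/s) 1.001e+06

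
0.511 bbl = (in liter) 81.24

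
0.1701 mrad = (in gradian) 0.01083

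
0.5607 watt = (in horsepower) 0.0007519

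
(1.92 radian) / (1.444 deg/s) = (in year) 2.416e-06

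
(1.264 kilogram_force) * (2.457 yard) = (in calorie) 6.656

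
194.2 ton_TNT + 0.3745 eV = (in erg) 8.125e+18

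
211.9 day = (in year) 0.5805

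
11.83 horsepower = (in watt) 8822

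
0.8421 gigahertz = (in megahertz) 842.1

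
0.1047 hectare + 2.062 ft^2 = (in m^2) 1047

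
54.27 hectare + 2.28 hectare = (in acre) 139.7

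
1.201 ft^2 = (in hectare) 1.116e-05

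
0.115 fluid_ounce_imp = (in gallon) 0.0008632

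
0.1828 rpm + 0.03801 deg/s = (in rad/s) 0.01981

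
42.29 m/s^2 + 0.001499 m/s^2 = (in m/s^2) 42.29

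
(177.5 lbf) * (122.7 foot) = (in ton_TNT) 7.058e-06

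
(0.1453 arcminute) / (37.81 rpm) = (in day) 1.235e-10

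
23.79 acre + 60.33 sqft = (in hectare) 9.628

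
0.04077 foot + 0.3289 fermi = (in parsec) 4.027e-19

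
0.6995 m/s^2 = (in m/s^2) 0.6995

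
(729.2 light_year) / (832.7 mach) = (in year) 7.715e+05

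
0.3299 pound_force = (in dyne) 1.467e+05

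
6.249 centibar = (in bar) 0.06249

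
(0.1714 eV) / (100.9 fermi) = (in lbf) 6.118e-08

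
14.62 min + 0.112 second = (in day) 0.01015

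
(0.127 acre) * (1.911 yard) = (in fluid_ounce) 3.037e+07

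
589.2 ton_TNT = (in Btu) 2.337e+09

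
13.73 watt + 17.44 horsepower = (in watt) 1.302e+04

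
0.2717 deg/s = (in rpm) 0.04528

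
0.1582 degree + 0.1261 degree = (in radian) 0.004962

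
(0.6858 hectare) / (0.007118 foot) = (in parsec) 1.024e-10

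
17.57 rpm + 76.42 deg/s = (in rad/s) 3.174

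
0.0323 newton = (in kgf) 0.003294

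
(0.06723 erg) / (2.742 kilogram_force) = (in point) 7.087e-07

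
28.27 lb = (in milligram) 1.282e+07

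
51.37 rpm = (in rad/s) 5.379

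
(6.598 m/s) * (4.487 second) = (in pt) 8.392e+04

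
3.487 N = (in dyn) 3.487e+05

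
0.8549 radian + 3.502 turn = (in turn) 3.638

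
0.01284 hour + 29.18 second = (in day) 0.0008727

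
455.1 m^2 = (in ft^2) 4899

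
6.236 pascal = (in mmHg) 0.04677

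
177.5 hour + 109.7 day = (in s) 1.012e+07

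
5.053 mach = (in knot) 3344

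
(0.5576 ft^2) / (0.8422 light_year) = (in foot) 2.133e-17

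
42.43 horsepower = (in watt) 3.164e+04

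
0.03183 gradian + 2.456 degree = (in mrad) 43.37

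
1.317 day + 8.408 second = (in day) 1.317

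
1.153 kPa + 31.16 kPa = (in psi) 4.687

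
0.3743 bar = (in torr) 280.7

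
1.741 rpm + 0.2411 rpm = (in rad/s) 0.2076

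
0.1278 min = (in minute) 0.1278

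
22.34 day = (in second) 1.93e+06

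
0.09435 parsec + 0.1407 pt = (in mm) 2.911e+18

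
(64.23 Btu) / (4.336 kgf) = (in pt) 4.518e+06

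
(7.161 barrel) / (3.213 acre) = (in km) 8.756e-08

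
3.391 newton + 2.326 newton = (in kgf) 0.583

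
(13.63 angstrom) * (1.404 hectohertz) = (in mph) 4.281e-07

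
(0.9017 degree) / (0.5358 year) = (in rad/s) 9.314e-10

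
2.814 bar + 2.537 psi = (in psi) 43.35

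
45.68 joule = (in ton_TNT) 1.092e-08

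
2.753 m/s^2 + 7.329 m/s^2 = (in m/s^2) 10.08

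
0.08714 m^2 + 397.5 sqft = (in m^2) 37.02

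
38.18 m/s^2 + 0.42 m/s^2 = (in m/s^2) 38.6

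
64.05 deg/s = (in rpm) 10.68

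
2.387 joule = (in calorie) 0.5705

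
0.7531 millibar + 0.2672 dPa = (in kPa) 0.07534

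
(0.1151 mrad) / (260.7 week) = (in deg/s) 4.183e-11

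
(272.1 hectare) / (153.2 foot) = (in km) 58.27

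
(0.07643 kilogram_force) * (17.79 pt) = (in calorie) 0.001124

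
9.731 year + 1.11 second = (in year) 9.731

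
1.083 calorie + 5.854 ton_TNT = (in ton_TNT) 5.854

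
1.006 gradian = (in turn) 0.002515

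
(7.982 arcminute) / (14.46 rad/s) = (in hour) 4.46e-08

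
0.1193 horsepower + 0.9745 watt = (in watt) 89.94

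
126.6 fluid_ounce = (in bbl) 0.02355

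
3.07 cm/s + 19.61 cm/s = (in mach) 0.0006661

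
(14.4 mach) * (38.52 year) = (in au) 39.82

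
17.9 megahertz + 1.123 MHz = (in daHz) 1.902e+06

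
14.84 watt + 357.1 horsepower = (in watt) 2.663e+05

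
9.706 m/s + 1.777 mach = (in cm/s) 6.148e+04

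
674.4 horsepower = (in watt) 5.029e+05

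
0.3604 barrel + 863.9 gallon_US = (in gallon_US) 879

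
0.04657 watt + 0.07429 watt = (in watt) 0.1209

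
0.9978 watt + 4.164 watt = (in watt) 5.162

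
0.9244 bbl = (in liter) 147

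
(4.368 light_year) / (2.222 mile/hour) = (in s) 4.16e+16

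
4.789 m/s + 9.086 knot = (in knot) 18.4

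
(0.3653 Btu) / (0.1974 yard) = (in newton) 2135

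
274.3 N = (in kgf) 27.97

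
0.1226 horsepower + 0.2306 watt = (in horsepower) 0.1229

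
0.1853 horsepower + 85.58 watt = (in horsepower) 0.3001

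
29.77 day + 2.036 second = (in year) 0.08156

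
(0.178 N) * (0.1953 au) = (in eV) 3.246e+28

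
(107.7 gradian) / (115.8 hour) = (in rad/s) 4.058e-06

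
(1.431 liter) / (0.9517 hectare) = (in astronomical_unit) 1.005e-18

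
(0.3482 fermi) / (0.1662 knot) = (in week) 6.734e-21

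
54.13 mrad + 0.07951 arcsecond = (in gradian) 3.446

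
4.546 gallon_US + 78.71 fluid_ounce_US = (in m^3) 0.01954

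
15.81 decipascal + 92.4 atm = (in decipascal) 9.362e+07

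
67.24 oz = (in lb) 4.202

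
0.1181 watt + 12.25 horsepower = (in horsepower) 12.25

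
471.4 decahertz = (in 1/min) 2.828e+05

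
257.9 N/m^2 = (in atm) 0.002545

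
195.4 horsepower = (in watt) 1.457e+05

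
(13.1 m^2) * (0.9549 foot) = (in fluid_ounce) 1.289e+05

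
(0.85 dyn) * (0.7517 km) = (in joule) 0.006389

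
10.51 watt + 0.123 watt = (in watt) 10.63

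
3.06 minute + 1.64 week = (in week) 1.64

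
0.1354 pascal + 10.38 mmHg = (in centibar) 1.384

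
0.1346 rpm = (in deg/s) 0.8076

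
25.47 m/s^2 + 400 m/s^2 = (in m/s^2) 425.5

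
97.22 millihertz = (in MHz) 9.722e-08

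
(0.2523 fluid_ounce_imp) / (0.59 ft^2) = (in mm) 0.1308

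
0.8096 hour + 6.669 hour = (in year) 0.0008537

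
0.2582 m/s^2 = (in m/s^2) 0.2582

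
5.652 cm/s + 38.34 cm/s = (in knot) 0.8551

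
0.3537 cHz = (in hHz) 3.537e-05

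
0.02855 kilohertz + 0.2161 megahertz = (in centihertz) 2.161e+07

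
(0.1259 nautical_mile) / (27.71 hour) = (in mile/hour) 0.005229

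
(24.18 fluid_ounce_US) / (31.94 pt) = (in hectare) 6.346e-06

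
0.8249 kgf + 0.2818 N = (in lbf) 1.882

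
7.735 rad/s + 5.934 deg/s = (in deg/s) 449.1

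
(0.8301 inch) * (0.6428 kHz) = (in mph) 30.32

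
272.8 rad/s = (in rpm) 2605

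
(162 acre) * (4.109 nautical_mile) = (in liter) 4.989e+12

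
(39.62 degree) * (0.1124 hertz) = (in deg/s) 4.453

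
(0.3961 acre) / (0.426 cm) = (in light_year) 3.977e-11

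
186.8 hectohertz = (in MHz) 0.01868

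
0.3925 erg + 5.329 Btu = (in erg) 5.622e+10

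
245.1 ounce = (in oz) 245.1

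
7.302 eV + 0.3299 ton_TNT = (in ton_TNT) 0.3299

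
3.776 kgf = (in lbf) 8.325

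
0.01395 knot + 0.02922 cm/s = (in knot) 0.01452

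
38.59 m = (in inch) 1519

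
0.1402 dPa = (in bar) 1.402e-07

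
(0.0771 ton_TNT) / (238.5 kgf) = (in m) 1.379e+05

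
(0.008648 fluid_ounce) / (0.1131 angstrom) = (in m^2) 2.261e+04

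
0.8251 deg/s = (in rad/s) 0.0144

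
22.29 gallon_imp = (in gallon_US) 26.77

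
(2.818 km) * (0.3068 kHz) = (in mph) 1.934e+06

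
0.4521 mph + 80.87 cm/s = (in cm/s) 101.1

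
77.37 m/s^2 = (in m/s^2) 77.37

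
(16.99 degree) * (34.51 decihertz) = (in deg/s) 58.63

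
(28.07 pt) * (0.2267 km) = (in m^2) 2.245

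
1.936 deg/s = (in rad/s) 0.03379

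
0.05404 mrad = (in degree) 0.003096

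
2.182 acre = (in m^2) 8830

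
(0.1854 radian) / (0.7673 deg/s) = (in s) 13.84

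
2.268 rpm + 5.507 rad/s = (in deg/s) 329.1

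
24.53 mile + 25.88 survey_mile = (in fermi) 8.113e+19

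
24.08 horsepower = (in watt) 1.796e+04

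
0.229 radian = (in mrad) 229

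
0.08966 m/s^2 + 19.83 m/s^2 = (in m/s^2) 19.92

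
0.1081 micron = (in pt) 0.0003064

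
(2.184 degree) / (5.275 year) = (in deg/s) 1.313e-08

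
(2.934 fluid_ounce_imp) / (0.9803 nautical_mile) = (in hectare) 4.592e-12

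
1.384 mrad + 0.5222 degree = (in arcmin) 36.09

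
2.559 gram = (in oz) 0.09027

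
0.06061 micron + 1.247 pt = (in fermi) 4.4e+11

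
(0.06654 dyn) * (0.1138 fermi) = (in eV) 0.0004726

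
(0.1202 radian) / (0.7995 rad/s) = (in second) 0.1503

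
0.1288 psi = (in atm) 0.008764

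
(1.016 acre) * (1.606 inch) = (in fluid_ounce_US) 5.671e+06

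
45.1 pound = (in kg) 20.46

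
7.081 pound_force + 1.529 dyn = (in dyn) 3.15e+06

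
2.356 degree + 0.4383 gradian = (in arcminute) 165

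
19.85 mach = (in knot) 1.314e+04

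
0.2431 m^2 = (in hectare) 2.431e-05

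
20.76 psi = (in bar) 1.431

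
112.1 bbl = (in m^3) 17.82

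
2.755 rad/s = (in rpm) 26.31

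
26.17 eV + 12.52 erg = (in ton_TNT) 2.992e-16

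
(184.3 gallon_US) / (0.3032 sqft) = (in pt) 7.021e+04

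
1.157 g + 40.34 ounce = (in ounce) 40.38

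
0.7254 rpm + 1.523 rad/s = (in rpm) 15.27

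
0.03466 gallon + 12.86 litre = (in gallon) 3.432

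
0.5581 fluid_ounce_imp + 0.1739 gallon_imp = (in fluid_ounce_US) 27.27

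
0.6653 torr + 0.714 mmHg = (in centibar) 0.1839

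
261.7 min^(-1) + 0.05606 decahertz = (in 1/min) 295.3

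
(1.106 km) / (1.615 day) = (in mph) 0.01773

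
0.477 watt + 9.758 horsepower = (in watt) 7277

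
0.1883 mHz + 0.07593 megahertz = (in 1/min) 4.556e+06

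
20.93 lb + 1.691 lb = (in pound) 22.62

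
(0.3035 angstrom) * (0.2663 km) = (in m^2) 8.082e-09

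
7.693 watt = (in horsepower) 0.01032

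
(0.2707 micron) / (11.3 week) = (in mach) 1.163e-16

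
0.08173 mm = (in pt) 0.2317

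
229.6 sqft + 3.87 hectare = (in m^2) 3.872e+04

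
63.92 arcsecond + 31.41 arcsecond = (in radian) 0.0004622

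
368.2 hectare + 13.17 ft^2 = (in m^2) 3.682e+06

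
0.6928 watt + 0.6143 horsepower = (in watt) 458.8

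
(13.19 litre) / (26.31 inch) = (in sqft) 0.2125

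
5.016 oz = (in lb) 0.3135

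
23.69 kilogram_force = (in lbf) 52.23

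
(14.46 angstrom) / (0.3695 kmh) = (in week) 2.329e-14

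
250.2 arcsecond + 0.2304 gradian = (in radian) 0.004832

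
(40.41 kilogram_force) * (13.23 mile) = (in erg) 8.438e+13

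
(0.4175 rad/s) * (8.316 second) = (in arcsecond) 7.161e+05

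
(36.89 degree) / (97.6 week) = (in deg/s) 6.25e-07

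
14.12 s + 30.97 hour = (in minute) 1858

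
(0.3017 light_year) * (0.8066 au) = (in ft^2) 3.707e+27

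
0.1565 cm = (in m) 0.001565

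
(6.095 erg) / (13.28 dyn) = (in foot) 0.01506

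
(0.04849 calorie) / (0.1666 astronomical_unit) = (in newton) 8.14e-12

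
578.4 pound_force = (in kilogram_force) 262.4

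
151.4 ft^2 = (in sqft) 151.4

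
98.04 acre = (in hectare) 39.68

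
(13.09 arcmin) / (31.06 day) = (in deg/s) 8.13e-08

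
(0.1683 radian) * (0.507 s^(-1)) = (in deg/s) 4.889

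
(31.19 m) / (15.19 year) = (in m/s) 6.511e-08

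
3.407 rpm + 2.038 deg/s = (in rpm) 3.747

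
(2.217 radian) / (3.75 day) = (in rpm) 6.534e-05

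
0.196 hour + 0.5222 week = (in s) 3.165e+05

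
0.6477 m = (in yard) 0.7083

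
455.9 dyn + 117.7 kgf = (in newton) 1154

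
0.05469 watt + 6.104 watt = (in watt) 6.159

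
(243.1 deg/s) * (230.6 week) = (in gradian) 3.767e+10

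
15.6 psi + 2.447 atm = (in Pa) 3.555e+05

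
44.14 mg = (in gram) 0.04414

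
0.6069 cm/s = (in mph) 0.01358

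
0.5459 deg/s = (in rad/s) 0.009528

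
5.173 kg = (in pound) 11.4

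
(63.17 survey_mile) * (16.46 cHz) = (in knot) 3.253e+04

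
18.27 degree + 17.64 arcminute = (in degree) 18.56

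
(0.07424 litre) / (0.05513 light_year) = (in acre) 3.517e-23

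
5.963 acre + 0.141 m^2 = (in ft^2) 2.597e+05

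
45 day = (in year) 0.1233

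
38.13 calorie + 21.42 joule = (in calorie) 43.25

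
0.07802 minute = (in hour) 0.0013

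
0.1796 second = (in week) 2.97e-07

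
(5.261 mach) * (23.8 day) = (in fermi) 3.684e+24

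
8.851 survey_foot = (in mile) 0.001676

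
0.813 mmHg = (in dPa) 1084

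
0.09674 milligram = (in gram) 9.674e-05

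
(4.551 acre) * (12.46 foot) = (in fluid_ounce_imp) 2.462e+09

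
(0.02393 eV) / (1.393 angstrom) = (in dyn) 2.752e-06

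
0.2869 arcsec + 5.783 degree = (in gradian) 6.426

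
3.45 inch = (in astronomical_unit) 5.858e-13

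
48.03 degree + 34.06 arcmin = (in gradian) 54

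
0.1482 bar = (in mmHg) 111.2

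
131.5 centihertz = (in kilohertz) 0.001315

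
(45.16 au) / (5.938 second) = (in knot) 2.212e+12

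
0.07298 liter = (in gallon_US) 0.01928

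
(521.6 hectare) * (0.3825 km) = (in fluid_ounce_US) 6.746e+13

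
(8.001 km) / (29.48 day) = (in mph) 0.007027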